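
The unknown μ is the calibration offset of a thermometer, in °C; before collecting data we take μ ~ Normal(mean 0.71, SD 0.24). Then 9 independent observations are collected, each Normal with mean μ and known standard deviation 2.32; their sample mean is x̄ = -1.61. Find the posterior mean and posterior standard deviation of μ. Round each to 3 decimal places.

Posterior mean ≈ 0.506; posterior SD ≈ 0.229

Prior precision 1/τ₀² = 1/0.24² = 17.3611; data precision n/σ² = 9/2.32² = 1.67212.
Posterior precision = 17.3611 + 1.67212 = 19.0332, giving posterior SD = 1/√19.0332 = 0.229.
Posterior mean = (17.3611·0.71 + 1.67212·-1.61) / 19.0332 = 0.506.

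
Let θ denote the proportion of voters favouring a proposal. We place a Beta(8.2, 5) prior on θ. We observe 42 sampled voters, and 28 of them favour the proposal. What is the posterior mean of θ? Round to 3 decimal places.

Posterior mean ≈ 0.656

The binomial likelihood is conjugate to the Beta prior: with 28 successes and 14 failures, the posterior is Beta(8.2+28, 5+14) = Beta(36.2, 19).
Posterior mean = α/(α+β) = 36.2/55.2 = 0.656.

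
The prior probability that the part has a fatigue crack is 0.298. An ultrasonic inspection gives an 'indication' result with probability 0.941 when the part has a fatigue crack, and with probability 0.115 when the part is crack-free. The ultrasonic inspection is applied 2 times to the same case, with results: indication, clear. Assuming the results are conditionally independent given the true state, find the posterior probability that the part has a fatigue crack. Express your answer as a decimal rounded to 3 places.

With H the event that the part has a fatigue crack, the joint likelihood of the observed sequence is P(data|H) = 0.941·0.059 = 0.055519 and P(data|¬H) = 0.115·0.885 = 0.10178.
Bayes: P(H|data) = 0.298·0.055519 / (0.298·0.055519 + 0.702·0.10178) = 0.016545/0.087991 = 0.1880.

Posterior P(H) ≈ 0.188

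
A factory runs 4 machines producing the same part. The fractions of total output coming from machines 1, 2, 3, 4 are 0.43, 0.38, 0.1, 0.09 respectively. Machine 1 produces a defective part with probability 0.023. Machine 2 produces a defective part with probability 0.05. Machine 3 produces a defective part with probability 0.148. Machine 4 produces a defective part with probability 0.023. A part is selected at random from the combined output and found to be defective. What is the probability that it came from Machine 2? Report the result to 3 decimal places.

Posterior probability ≈ 0.415

Tabulate prior·likelihood by source: [1] prior 0.43, lik 0.023, product 0.009890; [2] prior 0.38, lik 0.05, product 0.01900; [3] prior 0.1, lik 0.148, product 0.01480; [4] prior 0.09, lik 0.023, product 0.002070.
Normalizing constant = 0.045760; the posterior for Machine 2 is its product over the sum, 0.01900/0.045760 = 0.415.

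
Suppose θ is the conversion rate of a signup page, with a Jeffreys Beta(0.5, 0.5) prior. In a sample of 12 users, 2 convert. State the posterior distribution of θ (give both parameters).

Posterior: Beta(2.5, 10.5)

Observing 2 successes and 10 failures updates Beta(0.5, 0.5) by adding the success and failure counts to the two shape parameters: α = 0.5+2 = 2.5, β = 0.5+10 = 10.5.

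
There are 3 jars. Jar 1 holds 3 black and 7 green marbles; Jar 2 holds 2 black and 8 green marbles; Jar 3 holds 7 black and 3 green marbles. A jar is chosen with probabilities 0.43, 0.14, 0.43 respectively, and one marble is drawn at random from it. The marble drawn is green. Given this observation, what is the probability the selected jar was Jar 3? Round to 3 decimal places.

Tabulate prior·likelihood by source: [1] prior 0.43, lik 0.7, product 0.3010; [2] prior 0.14, lik 0.8, product 0.1120; [3] prior 0.43, lik 0.3, product 0.1290.
Normalizing constant = 0.54200; the posterior for Jar 3 is its product over the sum, 0.1290/0.54200 = 0.238.

Posterior probability ≈ 0.238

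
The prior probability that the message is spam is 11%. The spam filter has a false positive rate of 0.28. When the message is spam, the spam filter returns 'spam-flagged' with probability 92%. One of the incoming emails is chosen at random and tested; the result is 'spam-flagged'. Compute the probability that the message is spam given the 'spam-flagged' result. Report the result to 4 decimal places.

Let H be the event that the message is spam. P(H) = 0.11, so P(¬H) = 0.89. With E the 'spam-flagged' result, P(E|H) = 0.92 and P(E|¬H) = 0.28.
P(E) = 0.92·0.11 + 0.28·0.89 = 0.10120 + 0.24920 = 0.35040.
By Bayes' theorem, P(H|E) = 0.10120 / 0.35040 = 0.2888.

P(H | E) ≈ 0.2888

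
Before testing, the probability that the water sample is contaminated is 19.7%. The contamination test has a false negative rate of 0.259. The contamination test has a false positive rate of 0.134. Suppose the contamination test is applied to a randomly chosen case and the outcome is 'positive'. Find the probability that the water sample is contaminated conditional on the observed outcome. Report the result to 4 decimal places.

P(H | E) ≈ 0.5757

Let H be the event that the water sample is contaminated. P(H) = 0.197, so P(¬H) = 0.803. With E the 'positive' result, P(E|H) = 0.741 and P(E|¬H) = 0.134.
P(E) = 0.741·0.197 + 0.134·0.803 = 0.14598 + 0.10760 = 0.25358.
By Bayes' theorem, P(H|E) = 0.14598 / 0.25358 = 0.5757.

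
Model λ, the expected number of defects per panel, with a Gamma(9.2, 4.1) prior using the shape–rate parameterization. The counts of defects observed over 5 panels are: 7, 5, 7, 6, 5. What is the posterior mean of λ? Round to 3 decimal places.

The Poisson likelihood adds the total count to the shape and the number of exposure periods to the rate. Here ∑xᵢ = 30 and n = 5, so shape 9.2→39.2 and rate 4.1→9.1.
Posterior mean = shape/rate = 39.2/9.1 = 4.308.

Posterior mean ≈ 4.308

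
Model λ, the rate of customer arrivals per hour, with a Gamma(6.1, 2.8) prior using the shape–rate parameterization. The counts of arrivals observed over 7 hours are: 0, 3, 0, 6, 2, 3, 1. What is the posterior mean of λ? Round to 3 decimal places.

The Poisson likelihood adds the total count to the shape and the number of exposure periods to the rate. Here ∑xᵢ = 15 and n = 7, so shape 6.1→21.1 and rate 2.8→9.8.
E[λ | data] = 21.1/9.8 = 2.153.

Posterior mean ≈ 2.153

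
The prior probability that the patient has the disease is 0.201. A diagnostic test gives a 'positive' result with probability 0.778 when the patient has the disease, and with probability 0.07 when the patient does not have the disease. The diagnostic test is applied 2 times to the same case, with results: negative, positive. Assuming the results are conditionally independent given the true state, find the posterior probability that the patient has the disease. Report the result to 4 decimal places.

Posterior P(H) ≈ 0.4003

Let H be the event that the patient has the disease; start with P(H) = 0.201. P('positive'|H) = 0.778, P('positive'|¬H) = 0.07.
Update on result 1 ('negative'): P(H) ← 0.222·0.2010 / (0.222·0.2010 + 0.93·0.7990) = 0.044622/0.78769 = 0.0566.
Update on result 2 ('positive'): P(H) ← 0.778·0.0566 / (0.778·0.0566 + 0.07·0.9434) = 0.044073/0.11011 = 0.4003.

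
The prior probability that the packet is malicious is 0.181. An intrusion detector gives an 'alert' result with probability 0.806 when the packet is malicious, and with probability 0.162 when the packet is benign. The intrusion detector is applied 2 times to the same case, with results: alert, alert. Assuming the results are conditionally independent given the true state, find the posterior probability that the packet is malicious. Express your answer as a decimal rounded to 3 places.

With H the event that the packet is malicious, the joint likelihood of the observed sequence is P(data|H) = 0.806·0.806 = 0.64964 and P(data|¬H) = 0.162·0.162 = 0.026244.
Bayes: P(H|data) = 0.181·0.64964 / (0.181·0.64964 + 0.819·0.026244) = 0.11758/0.13908 = 0.8455.

Posterior P(H) ≈ 0.845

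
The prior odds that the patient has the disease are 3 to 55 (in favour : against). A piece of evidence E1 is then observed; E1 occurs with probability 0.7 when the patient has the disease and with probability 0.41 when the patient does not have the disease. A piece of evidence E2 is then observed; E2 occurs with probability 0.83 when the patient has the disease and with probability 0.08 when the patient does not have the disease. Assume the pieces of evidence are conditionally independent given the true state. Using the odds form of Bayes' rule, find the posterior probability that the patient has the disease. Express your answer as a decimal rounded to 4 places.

Posterior probability ≈ 0.4914

Prior odds = 3/55 = 0.054545. In log-odds, ln(0.054545) = -2.9087.
Add log likelihood ratios: ln(1.7073) + ln(10.375) = 2.8743.
Posterior log-odds = -0.034399, so posterior odds = exp(-0.034399) = 0.96619. Converting, P(H|E) = 0.96619/1.9662 = 0.4914.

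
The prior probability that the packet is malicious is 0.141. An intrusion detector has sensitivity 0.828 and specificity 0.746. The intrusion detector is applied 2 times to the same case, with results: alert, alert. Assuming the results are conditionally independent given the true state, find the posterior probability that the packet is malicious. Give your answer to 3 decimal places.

Posterior P(H) ≈ 0.636

With H the event that the packet is malicious, the joint likelihood of the observed sequence is P(data|H) = 0.828·0.828 = 0.68558 and P(data|¬H) = 0.254·0.254 = 0.064516.
Bayes: P(H|data) = 0.141·0.68558 / (0.141·0.68558 + 0.859·0.064516) = 0.096667/0.15209 = 0.6356.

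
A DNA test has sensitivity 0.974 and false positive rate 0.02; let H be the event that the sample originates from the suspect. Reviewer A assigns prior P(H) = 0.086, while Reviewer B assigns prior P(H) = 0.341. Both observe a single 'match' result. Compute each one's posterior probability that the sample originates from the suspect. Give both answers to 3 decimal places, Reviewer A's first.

The likelihood ratio for a 'match' result is 0.974/0.02 = 48.700.
Reviewer A: prior odds 0.086/0.914 = 0.094092; posterior odds 4.5823; posterior probability 0.821.
Reviewer B: prior odds 0.341/0.659 = 0.51745; posterior odds 25.200; posterior probability 0.962.

Reviewer A: 0.821; Reviewer B: 0.962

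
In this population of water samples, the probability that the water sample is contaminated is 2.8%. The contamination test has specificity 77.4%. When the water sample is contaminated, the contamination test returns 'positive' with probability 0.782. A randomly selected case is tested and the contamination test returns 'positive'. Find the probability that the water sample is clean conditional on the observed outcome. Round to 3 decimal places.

Write H for 'the water sample is contaminated'. Prior odds H:¬H = 0.028/0.972 = 0.028807. For the 'positive' outcome, the likelihood ratio is 0.782/0.226 = 3.4602.
Posterior odds = 0.028807 × 3.4602 = 0.099676, so P(H|E) = 0.099676/(1+0.099676) = 0.091. Then P(¬H|E) = 1 − 0.091 = 0.909.

P(¬H | E) ≈ 0.909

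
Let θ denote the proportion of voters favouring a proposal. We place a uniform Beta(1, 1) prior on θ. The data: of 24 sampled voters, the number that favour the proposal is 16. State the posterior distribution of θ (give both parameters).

Observing 16 successes and 8 failures updates Beta(1, 1) by adding the success and failure counts to the two shape parameters: α = 1+16 = 17, β = 1+8 = 9.

Posterior: Beta(17, 9)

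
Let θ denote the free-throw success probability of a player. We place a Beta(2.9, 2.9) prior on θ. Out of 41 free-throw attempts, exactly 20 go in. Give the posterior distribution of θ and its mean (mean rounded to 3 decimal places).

The binomial likelihood is conjugate to the Beta prior: with 20 successes and 21 failures, the posterior is Beta(2.9+20, 2.9+21) = Beta(22.9, 23.9).
E[θ | data] = 22.9/(22.9+23.9) = 0.489.

Posterior: Beta(22.9, 23.9); mean ≈ 0.489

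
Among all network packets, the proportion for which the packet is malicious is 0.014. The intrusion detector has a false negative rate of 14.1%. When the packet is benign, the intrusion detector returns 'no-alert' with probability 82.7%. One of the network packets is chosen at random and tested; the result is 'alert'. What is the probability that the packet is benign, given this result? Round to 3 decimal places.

P(¬H | E) ≈ 0.934

Write H for 'the packet is malicious'. Prior odds H:¬H = 0.014/0.986 = 0.014199. For the 'alert' outcome, the likelihood ratio is 0.859/0.173 = 4.9653.
Posterior odds = 0.014199 × 4.9653 = 0.070501, so P(H|E) = 0.070501/(1+0.070501) = 0.066. Then P(¬H|E) = 1 − 0.066 = 0.934.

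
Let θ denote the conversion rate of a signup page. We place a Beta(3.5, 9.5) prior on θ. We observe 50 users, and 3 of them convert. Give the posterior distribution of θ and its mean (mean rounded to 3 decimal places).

Posterior: Beta(6.5, 56.5); mean ≈ 0.103

Observing 3 successes and 47 failures updates Beta(3.5, 9.5) by adding the success and failure counts to the two shape parameters: α = 3.5+3 = 6.5, β = 9.5+47 = 56.5.
Posterior mean = α/(α+β) = 6.5/63 = 0.103.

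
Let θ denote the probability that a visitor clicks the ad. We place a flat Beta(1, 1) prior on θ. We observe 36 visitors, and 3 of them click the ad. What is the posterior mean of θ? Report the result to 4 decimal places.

The binomial likelihood is conjugate to the Beta prior: with 3 successes and 33 failures, the posterior is Beta(1+3, 1+33) = Beta(4, 34).
Posterior mean = α/(α+β) = 4/38 = 0.1053.

Posterior mean ≈ 0.1053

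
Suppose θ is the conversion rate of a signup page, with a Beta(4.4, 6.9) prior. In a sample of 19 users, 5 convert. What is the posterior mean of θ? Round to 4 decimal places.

Posterior mean ≈ 0.3102

The binomial likelihood is conjugate to the Beta prior: with 5 successes and 14 failures, the posterior is Beta(4.4+5, 6.9+14) = Beta(9.4, 20.9).
E[θ | data] = 9.4/(9.4+20.9) = 0.3102.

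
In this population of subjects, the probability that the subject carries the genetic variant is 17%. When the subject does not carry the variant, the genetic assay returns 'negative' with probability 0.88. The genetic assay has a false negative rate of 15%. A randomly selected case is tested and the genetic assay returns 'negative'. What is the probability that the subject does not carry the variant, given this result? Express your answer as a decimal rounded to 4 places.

Let H be the event that the subject carries the genetic variant. P(H) = 0.17, so P(¬H) = 0.83. With E the 'negative' result, P(E|H) = 0.15 and P(E|¬H) = 0.88.
P(E) = 0.15·0.17 + 0.88·0.83 = 0.025500 + 0.73040 = 0.75590.
By Bayes' theorem, P(H|E) = 0.025500 / 0.75590 = 0.0337. Hence P(¬H|E) = 1 − 0.0337 = 0.9663.

P(¬H | E) ≈ 0.9663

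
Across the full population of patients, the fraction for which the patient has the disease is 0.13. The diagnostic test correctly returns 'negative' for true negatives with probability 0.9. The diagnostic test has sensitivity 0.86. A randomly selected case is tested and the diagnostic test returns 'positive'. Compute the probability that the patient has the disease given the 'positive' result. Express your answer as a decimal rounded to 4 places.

P(H | E) ≈ 0.5624

Let H be the event that the patient has the disease. P(H) = 0.13, so P(¬H) = 0.87. With E the 'positive' result, P(E|H) = 0.86 and P(E|¬H) = 0.1.
P(E) = 0.86·0.13 + 0.1·0.87 = 0.11180 + 0.087000 = 0.19880.
By Bayes' theorem, P(H|E) = 0.11180 / 0.19880 = 0.5624.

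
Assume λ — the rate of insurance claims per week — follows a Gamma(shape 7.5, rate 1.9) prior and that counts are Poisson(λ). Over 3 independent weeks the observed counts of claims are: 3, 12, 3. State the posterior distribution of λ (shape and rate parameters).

The Poisson likelihood adds the total count to the shape and the number of exposure periods to the rate. Here ∑xᵢ = 18 and n = 3, so shape 7.5→25.5 and rate 1.9→4.9.

Posterior: Gamma(shape=25.5, rate=4.9)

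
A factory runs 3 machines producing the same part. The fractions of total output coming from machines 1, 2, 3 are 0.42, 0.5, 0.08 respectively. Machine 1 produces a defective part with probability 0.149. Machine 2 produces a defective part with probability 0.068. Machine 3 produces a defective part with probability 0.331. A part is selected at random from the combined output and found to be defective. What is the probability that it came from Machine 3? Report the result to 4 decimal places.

P(defective|M1) = 0.149; P(defective|M2) = 0.068; P(defective|M3) = 0.331.
Prior × likelihood for each source: 0.42·0.149=0.06258, 0.5·0.068=0.03400, 0.08·0.331=0.02648. Summing gives P(defective) = 0.12306.
P(Machine 3 | defective) = 0.02648 / 0.12306 = 0.2152.

Posterior probability ≈ 0.2152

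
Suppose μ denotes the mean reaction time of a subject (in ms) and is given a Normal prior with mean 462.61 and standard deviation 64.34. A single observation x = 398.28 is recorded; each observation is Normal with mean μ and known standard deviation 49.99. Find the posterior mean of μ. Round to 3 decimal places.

With known σ, the Normal prior is conjugate. Weight on the data is w = (n/σ²)/(n/σ² + 1/τ₀²) = 0.00040016/(0.00040016+0.00024157) = 0.62357.
Posterior mean = w·x̄ + (1−w)·μ₀ = 0.62357·398.28 + 0.37643·462.61 = 422.496.

Posterior mean ≈ 422.496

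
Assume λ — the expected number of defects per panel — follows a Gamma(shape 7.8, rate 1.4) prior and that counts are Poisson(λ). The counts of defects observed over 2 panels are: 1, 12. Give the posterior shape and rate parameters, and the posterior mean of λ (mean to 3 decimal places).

Total count ∑xᵢ = 13 over n = 2 panels.
Gamma is conjugate to the Poisson likelihood: posterior is Gamma(shape = 7.8+13 = 20.8, rate = 1.4+2 = 3.4).
Posterior mean = shape/rate = 20.8/3.4 = 6.118.

Posterior: Gamma(shape=20.8, rate=3.4); mean ≈ 6.118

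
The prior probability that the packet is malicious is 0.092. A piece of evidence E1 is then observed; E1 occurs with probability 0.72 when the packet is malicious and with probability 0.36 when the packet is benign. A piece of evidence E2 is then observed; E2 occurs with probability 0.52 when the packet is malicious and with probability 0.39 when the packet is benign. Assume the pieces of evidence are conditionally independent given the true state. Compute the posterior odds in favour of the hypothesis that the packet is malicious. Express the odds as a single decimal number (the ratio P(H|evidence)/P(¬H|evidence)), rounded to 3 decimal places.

Prior odds = 0.092/(1−0.092) = 0.10132. In log-odds, ln(0.10132) = -2.2895.
Add log likelihood ratios: ln(2.0000) + ln(1.3333) = 0.98083.
Posterior log-odds = -1.3086, so posterior odds = exp(-1.3086) = 0.27019.

Posterior odds ≈ 0.270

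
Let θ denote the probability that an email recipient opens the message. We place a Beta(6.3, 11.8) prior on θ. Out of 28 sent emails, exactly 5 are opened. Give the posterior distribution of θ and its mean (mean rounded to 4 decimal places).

Posterior: Beta(11.3, 34.8); mean ≈ 0.2451

The binomial likelihood is conjugate to the Beta prior: with 5 successes and 23 failures, the posterior is Beta(6.3+5, 11.8+23) = Beta(11.3, 34.8).
Posterior mean = α/(α+β) = 11.3/46.1 = 0.2451.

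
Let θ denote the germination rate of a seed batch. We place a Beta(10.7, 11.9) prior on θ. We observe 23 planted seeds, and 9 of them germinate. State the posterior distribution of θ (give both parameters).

Posterior: Beta(19.7, 25.9)

The binomial likelihood is conjugate to the Beta prior: with 9 successes and 14 failures, the posterior is Beta(10.7+9, 11.9+14) = Beta(19.7, 25.9).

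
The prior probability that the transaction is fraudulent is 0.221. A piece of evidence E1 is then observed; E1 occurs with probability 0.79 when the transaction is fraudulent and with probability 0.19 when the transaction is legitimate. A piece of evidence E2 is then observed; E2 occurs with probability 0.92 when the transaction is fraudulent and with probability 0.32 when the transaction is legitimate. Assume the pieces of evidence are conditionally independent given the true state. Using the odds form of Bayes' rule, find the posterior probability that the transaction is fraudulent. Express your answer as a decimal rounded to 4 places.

Prior odds = 0.221/(1−0.221) = 0.28370.
Likelihood ratio for E1 = 0.79/0.19 = 4.1579.
Likelihood ratio for E2 = 0.92/0.32 = 2.8750.
Posterior odds = prior odds × LR₁ × LR₂ = 3.3913.
Posterior probability = odds/(1+odds) = 3.3913/4.3913 = 0.7723.

Posterior probability ≈ 0.7723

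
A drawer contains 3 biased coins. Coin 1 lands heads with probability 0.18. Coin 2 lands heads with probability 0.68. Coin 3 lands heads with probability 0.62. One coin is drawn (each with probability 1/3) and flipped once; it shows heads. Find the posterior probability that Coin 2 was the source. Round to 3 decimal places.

Posterior probability ≈ 0.459

P(heads|C1) = 0.18; P(heads|C2) = 0.68; P(heads|C3) = 0.62.
Prior × likelihood for each source: 0.333333·0.18=0.06000, 0.333333·0.68=0.2267, 0.333333·0.62=0.2067. Summing gives P(heads) = 0.49333.
P(Coin 2 | heads) = 0.2267 / 0.49333 = 0.459.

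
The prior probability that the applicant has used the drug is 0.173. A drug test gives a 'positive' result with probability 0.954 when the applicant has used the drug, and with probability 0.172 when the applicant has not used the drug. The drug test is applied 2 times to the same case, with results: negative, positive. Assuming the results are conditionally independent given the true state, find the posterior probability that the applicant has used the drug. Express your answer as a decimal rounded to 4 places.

Posterior P(H) ≈ 0.0606

Let H be the event that the applicant has used the drug; start with P(H) = 0.173. P('positive'|H) = 0.954, P('positive'|¬H) = 0.172.
Update on result 1 ('negative'): P(H) ← 0.046·0.1730 / (0.046·0.1730 + 0.828·0.8270) = 0.0079580/0.69271 = 0.0115.
Update on result 2 ('positive'): P(H) ← 0.954·0.0115 / (0.954·0.0115 + 0.172·0.9885) = 0.010960/0.18098 = 0.0606.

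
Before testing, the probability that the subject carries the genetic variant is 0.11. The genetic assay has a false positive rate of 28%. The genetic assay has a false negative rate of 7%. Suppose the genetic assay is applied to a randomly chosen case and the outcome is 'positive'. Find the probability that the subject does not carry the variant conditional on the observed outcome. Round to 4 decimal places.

P(¬H | E) ≈ 0.7090

Write H for 'the subject carries the genetic variant'. Prior odds H:¬H = 0.11/0.89 = 0.12360. For the 'positive' outcome, the likelihood ratio is 0.93/0.28 = 3.3214.
Posterior odds = 0.12360 × 3.3214 = 0.41051, so P(H|E) = 0.41051/(1+0.41051) = 0.2910. Then P(¬H|E) = 1 − 0.2910 = 0.7090.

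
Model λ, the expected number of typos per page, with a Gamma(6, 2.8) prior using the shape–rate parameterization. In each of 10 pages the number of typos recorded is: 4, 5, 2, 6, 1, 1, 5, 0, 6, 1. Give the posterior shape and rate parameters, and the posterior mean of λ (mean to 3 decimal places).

Posterior: Gamma(shape=37, rate=12.8); mean ≈ 2.891

The Poisson likelihood adds the total count to the shape and the number of exposure periods to the rate. Here ∑xᵢ = 31 and n = 10, so shape 6→37 and rate 2.8→12.8.
E[λ | data] = 37/12.8 = 2.891.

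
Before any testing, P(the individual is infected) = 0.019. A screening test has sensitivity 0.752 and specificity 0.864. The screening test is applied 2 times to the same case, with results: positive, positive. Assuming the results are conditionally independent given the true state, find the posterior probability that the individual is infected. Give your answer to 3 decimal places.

Let H be the event that the individual is infected; start with P(H) = 0.019. P('positive'|H) = 0.752, P('positive'|¬H) = 0.136.
Update on result 1 ('positive'): P(H) ← 0.752·0.0190 / (0.752·0.0190 + 0.136·0.9810) = 0.014288/0.14770 = 0.0967.
Update on result 2 ('positive'): P(H) ← 0.752·0.0967 / (0.752·0.0967 + 0.136·0.9033) = 0.072744/0.19559 = 0.3719.

Posterior P(H) ≈ 0.372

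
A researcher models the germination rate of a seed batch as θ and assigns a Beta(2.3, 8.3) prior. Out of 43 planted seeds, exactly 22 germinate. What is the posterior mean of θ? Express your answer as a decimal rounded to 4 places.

Observing 22 successes and 21 failures updates Beta(2.3, 8.3) by adding the success and failure counts to the two shape parameters: α = 2.3+22 = 24.3, β = 8.3+21 = 29.3.
E[θ | data] = 24.3/(24.3+29.3) = 0.4534.

Posterior mean ≈ 0.4534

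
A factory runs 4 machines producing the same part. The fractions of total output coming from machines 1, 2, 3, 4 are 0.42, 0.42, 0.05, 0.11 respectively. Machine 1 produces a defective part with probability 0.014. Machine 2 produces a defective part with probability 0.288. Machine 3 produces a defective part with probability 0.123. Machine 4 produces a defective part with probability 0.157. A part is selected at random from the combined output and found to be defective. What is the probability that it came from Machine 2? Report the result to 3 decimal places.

Tabulate prior·likelihood by source: [1] prior 0.42, lik 0.014, product 0.005880; [2] prior 0.42, lik 0.288, product 0.1210; [3] prior 0.05, lik 0.123, product 0.006150; [4] prior 0.11, lik 0.157, product 0.01727.
Normalizing constant = 0.15026; the posterior for Machine 2 is its product over the sum, 0.1210/0.15026 = 0.805.

Posterior probability ≈ 0.805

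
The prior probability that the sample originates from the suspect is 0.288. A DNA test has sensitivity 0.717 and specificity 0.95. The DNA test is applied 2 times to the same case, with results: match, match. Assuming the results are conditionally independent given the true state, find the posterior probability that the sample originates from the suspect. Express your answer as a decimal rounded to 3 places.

Posterior P(H) ≈ 0.988

With H the event that the sample originates from the suspect, the joint likelihood of the observed sequence is P(data|H) = 0.717·0.717 = 0.51409 and P(data|¬H) = 0.05·0.05 = 0.0025000.
Bayes: P(H|data) = 0.288·0.51409 / (0.288·0.51409 + 0.712·0.0025000) = 0.14806/0.14984 = 0.9881.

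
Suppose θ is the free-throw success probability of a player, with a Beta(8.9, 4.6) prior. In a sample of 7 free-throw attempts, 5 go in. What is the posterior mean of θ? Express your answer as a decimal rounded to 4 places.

Posterior mean ≈ 0.6780

Observing 5 successes and 2 failures updates Beta(8.9, 4.6) by adding the success and failure counts to the two shape parameters: α = 8.9+5 = 13.9, β = 4.6+2 = 6.6.
E[θ | data] = 13.9/(13.9+6.6) = 0.6780.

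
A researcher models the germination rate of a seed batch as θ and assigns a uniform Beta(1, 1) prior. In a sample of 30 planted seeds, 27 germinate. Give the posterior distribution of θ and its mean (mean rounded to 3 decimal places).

Posterior: Beta(28, 4); mean ≈ 0.875

Observing 27 successes and 3 failures updates Beta(1, 1) by adding the success and failure counts to the two shape parameters: α = 1+27 = 28, β = 1+3 = 4.
E[θ | data] = 28/(28+4) = 0.875.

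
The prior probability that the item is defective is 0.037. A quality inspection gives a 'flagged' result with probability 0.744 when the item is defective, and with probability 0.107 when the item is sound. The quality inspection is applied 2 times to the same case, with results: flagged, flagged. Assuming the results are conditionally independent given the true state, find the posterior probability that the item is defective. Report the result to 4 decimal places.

Posterior P(H) ≈ 0.6501

Let H be the event that the item is defective; start with P(H) = 0.037. P('flagged'|H) = 0.744, P('flagged'|¬H) = 0.107.
Update on result 1 ('flagged'): P(H) ← 0.744·0.0370 / (0.744·0.0370 + 0.107·0.9630) = 0.027528/0.13057 = 0.2108.
Update on result 2 ('flagged'): P(H) ← 0.744·0.2108 / (0.744·0.2108 + 0.107·0.7892) = 0.15686/0.24130 = 0.6501.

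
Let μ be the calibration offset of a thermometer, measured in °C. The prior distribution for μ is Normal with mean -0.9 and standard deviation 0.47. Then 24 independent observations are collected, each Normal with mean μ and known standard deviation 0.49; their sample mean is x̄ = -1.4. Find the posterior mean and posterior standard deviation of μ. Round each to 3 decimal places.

Posterior mean ≈ -1.378; posterior SD ≈ 0.098

With known σ, the Normal prior is conjugate. Weight on the data is w = (n/σ²)/(n/σ² + 1/τ₀²) = 99.9584/(99.9584+4.52694) = 0.95667.
Posterior mean = w·x̄ + (1−w)·μ₀ = 0.95667·-1.4 + 0.043326·-0.9 = -1.378. Posterior variance = 1/(99.9584+4.52694) = 0.00957073, so SD = 0.098.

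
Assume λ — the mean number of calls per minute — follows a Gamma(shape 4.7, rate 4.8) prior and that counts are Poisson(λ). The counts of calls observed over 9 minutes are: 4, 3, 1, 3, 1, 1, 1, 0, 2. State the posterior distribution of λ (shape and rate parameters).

Total count ∑xᵢ = 16 over n = 9 minutes.
Gamma is conjugate to the Poisson likelihood: posterior is Gamma(shape = 4.7+16 = 20.7, rate = 4.8+9 = 13.8).

Posterior: Gamma(shape=20.7, rate=13.8)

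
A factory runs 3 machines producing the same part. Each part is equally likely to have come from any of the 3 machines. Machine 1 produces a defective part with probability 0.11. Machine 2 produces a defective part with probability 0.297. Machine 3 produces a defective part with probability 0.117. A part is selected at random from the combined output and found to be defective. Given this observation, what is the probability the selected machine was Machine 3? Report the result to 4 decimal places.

Posterior probability ≈ 0.2233

P(defective|M1) = 0.11; P(defective|M2) = 0.297; P(defective|M3) = 0.117.
Prior × likelihood for each source: 0.333333·0.11=0.03667, 0.333333·0.297=0.09900, 0.333333·0.117=0.03900. Summing gives P(defective) = 0.17467.
P(Machine 3 | defective) = 0.03900 / 0.17467 = 0.2233.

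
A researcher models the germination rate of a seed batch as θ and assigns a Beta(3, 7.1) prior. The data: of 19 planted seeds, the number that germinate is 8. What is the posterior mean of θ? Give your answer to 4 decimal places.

Posterior mean ≈ 0.3780

Observing 8 successes and 11 failures updates Beta(3, 7.1) by adding the success and failure counts to the two shape parameters: α = 3+8 = 11, β = 7.1+11 = 18.1.
E[θ | data] = 11/(11+18.1) = 0.3780.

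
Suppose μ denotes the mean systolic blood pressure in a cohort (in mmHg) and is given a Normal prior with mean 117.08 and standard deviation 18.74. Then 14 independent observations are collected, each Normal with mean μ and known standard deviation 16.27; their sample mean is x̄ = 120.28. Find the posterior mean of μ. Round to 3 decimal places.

With known σ, the Normal prior is conjugate. Weight on the data is w = (n/σ²)/(n/σ² + 1/τ₀²) = 0.0528875/(0.0528875+0.00284748) = 0.94891.
Posterior mean = w·x̄ + (1−w)·μ₀ = 0.94891·120.28 + 0.051090·117.08 = 120.117.

Posterior mean ≈ 120.117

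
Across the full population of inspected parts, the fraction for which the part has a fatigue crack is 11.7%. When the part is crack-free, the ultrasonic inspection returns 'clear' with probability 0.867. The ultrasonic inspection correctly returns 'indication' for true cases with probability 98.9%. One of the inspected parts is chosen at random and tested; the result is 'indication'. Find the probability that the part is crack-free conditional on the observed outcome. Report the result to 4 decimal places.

P(¬H | E) ≈ 0.5037

Let H be the event that the part has a fatigue crack. P(H) = 0.117, so P(¬H) = 0.883. With E the 'indication' result, P(E|H) = 0.989 and P(E|¬H) = 0.133.
P(E) = 0.989·0.117 + 0.133·0.883 = 0.11571 + 0.11744 = 0.23315.
By Bayes' theorem, P(H|E) = 0.11571 / 0.23315 = 0.4963. Hence P(¬H|E) = 1 − 0.4963 = 0.5037.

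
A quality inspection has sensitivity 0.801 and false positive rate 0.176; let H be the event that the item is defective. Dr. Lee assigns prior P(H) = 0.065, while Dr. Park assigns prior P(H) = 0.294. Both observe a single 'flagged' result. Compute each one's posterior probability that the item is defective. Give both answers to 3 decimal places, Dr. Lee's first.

P('+'|H) = 0.801, P('+'|¬H) = 0.176.
Dr. Lee: numerator 0.801·0.065 = 0.052065; evidence = 0.052065+0.176·0.935 = 0.21663; posterior = 0.240.
Dr. Park: numerator 0.801·0.294 = 0.23549; evidence = 0.23549+0.176·0.706 = 0.35975; posterior = 0.655.

Dr. Lee: 0.240; Dr. Park: 0.655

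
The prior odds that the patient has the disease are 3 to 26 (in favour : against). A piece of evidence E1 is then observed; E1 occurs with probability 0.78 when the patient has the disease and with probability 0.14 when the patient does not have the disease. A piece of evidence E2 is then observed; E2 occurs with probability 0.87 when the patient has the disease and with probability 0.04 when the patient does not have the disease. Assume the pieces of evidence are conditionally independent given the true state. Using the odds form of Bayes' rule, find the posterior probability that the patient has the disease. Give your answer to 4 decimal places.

Posterior probability ≈ 0.9333

Prior odds = 3/26 = 0.11538.
Likelihood ratio for E1 = 0.78/0.14 = 5.5714.
Likelihood ratio for E2 = 0.87/0.04 = 21.750.
Posterior odds = prior odds × LR₁ × LR₂ = 13.982.
Posterior probability = odds/(1+odds) = 13.982/14.982 = 0.9333.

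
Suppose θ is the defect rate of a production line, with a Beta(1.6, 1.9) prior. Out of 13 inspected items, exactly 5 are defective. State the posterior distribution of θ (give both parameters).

Posterior: Beta(6.6, 9.9)

Observing 5 successes and 8 failures updates Beta(1.6, 1.9) by adding the success and failure counts to the two shape parameters: α = 1.6+5 = 6.6, β = 1.9+8 = 9.9.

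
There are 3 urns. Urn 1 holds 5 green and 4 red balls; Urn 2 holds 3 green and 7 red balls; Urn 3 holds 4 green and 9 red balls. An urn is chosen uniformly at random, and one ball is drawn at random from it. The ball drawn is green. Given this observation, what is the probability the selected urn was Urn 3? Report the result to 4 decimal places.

Posterior probability ≈ 0.2645

P(green|Urn 1) = 0.5556; P(green|Urn 2) = 0.3; P(green|Urn 3) = 0.3077.
Prior × likelihood for each source: 0.333333·0.5556=0.1852, 0.333333·0.3=0.1000, 0.333333·0.3077=0.1026. Summing gives P(green) = 0.38775.
P(Urn 3 | green) = 0.1026 / 0.38775 = 0.2645.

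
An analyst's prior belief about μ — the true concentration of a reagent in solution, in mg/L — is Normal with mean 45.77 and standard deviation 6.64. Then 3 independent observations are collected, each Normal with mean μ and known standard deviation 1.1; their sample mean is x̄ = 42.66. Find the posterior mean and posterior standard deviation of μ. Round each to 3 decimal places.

Posterior mean ≈ 42.688; posterior SD ≈ 0.632

With known σ, the Normal prior is conjugate. Weight on the data is w = (n/σ²)/(n/σ² + 1/τ₀²) = 2.47934/(2.47934+0.0226811) = 0.99093.
Posterior mean = w·x̄ + (1−w)·μ₀ = 0.99093·42.66 + 0.0090651·45.77 = 42.688. Posterior variance = 1/(2.47934+0.0226811) = 0.399677, so SD = 0.632.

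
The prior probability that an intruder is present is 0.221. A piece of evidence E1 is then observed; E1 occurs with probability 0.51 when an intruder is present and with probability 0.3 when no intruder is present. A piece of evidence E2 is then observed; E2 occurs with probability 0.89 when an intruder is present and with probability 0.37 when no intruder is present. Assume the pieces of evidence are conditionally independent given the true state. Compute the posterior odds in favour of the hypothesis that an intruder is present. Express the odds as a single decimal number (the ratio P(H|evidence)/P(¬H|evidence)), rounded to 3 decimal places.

Prior odds = 0.221/(1−0.221) = 0.28370.
Likelihood ratio for E1 = 0.51/0.3 = 1.7000.
Likelihood ratio for E2 = 0.89/0.37 = 2.4054.
Posterior odds = prior odds × LR₁ × LR₂ = 1.1601.

Posterior odds ≈ 1.160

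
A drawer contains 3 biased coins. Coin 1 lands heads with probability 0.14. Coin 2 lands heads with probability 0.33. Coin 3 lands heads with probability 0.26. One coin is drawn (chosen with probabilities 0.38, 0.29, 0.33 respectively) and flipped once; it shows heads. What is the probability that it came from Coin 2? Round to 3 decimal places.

Posterior probability ≈ 0.408

Tabulate prior·likelihood by source: [1] prior 0.38, lik 0.14, product 0.05320; [2] prior 0.29, lik 0.33, product 0.09570; [3] prior 0.33, lik 0.26, product 0.08580.
Normalizing constant = 0.23470; the posterior for Coin 2 is its product over the sum, 0.09570/0.23470 = 0.408.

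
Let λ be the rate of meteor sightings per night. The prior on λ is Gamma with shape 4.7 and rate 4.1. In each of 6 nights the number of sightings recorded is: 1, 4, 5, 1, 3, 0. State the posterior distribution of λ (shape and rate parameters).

Total count ∑xᵢ = 14 over n = 6 nights.
Gamma is conjugate to the Poisson likelihood: posterior is Gamma(shape = 4.7+14 = 18.7, rate = 4.1+6 = 10.1).

Posterior: Gamma(shape=18.7, rate=10.1)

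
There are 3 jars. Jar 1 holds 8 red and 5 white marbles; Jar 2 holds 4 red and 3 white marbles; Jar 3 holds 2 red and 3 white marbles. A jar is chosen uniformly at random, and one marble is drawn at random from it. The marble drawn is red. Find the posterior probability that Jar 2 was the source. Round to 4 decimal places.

Tabulate prior·likelihood by source: [1] prior 0.333333, lik 0.6154, product 0.2051; [2] prior 0.333333, lik 0.5714, product 0.1905; [3] prior 0.333333, lik 0.4, product 0.1333.
Normalizing constant = 0.52894; the posterior for Jar 2 is its product over the sum, 0.1905/0.52894 = 0.3601.

Posterior probability ≈ 0.3601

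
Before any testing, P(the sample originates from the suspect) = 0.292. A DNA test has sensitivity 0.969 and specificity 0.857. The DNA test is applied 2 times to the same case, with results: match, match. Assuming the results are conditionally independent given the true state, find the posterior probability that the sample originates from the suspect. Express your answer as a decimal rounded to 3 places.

Let H be the event that the sample originates from the suspect; start with P(H) = 0.292. P('match'|H) = 0.969, P('match'|¬H) = 0.143.
Update on result 1 ('match'): P(H) ← 0.969·0.2920 / (0.969·0.2920 + 0.143·0.7080) = 0.28295/0.38419 = 0.7365.
Update on result 2 ('match'): P(H) ← 0.969·0.7365 / (0.969·0.7365 + 0.143·0.2635) = 0.71364/0.75133 = 0.9498.

Posterior P(H) ≈ 0.950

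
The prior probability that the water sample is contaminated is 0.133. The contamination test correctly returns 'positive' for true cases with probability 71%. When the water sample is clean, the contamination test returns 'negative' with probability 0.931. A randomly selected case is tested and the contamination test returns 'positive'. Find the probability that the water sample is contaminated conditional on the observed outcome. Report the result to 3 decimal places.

P(H | E) ≈ 0.612

Let H be the event that the water sample is contaminated. P(H) = 0.133, so P(¬H) = 0.867. With E the 'positive' result, P(E|H) = 0.71 and P(E|¬H) = 0.069.
P(E) = 0.71·0.133 + 0.069·0.867 = 0.094430 + 0.059823 = 0.15425.
By Bayes' theorem, P(H|E) = 0.094430 / 0.15425 = 0.612.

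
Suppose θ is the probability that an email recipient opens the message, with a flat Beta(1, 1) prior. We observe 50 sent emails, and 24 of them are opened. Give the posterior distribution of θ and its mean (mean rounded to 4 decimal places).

Posterior: Beta(25, 27); mean ≈ 0.4808

The binomial likelihood is conjugate to the Beta prior: with 24 successes and 26 failures, the posterior is Beta(1+24, 1+26) = Beta(25, 27).
Posterior mean = α/(α+β) = 25/52 = 0.4808.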